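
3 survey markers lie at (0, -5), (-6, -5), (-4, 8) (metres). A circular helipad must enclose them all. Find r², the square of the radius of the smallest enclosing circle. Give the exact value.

32005/676

Call the three points A, B, C in the order given.
Side lengths²: AB² = 36, AC² = 185, BC² = 173.
Since AC² = 185 < 173 + 36 = 209, the triangle is acute, so the smallest enclosing circle is the circumcircle.
Circumcentre = (-3, 31/26), r² = 32005/676.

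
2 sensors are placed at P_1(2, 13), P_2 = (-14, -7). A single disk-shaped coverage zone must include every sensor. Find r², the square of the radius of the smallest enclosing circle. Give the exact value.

164

The smallest circle enclosing two points has them as diameter endpoints.
Centre = midpoint = (-6, 3); r² = |P_1P_2|²/4 = 656/4 = 164.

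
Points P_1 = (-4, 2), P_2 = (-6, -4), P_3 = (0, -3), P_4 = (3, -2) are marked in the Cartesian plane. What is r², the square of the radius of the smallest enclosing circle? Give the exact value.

22.1

By Welzl's lemma the MEC is supported by two points (diametrically opposite) or three points (on a circumcircle).
The minimum enclosing circle is determined by three boundary points: P_1, P_2, P_4.
Their circumcentre is (-1.7, -2.1) with r² = 22.1.
The farthest remaining point P_3 is at distance² 3.7 ≤ 22.1.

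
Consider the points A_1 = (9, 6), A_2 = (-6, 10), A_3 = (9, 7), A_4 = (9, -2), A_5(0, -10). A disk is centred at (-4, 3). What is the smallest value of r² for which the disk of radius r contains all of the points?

194

The required radius is the distance from (-4, 3) to the farthest point.
Squared distances: 178, 53, 185, 194, 185.
Maximum is 194, attained at A_4.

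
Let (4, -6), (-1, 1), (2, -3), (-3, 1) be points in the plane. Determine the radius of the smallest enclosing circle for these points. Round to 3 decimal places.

4.950

By Welzl's lemma the MEC is supported by two points (diametrically opposite) or three points (on a circumcircle).
The farthest pair is (4, -6)–(-3, 1) with squared distance 98. The circle on this segment as diameter has centre (0.5, -2.5) and r² = 98/4 = 24.5.
Check (-1, 1): distance² to centre = 14.5 ≤ 24.5, so it lies inside.
All remaining points lie in this disk, and no smaller disk contains both endpoints, so this is the minimum enclosing circle.
r = √(24.5) ≈ 4.950.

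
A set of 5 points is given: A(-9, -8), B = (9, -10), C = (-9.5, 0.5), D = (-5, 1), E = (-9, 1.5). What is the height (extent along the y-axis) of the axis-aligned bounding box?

11.5

max y = 1.5, min y = -10, so height = 11.5.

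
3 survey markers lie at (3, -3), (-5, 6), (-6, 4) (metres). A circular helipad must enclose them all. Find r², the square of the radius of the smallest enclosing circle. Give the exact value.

36.25

Call the three points A, B, C in the order given.
Side lengths²: AB² = 145, AC² = 130, BC² = 5.
Since AB² = 145 ≥ 130 + 5 = 135, the angle opposite AB is not acute, so the smallest enclosing circle has AB as diameter.
Centre = midpoint of AB = (-1, 1.5), r² = 145/4 = 36.25.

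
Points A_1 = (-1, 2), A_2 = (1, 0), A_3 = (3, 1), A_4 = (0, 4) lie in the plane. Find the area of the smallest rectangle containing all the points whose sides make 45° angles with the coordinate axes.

9

In coordinates u = x + y, v = x − y the rectangle is axis-aligned; the map (x,y)→(u,v) scales areas by 2.
u-values: 1, 1, 4, 4; range = 4 − 1 = 3.
v-values: -3, 1, 2, -4; range = 2 − (-4) = 6.
Area = (3 × 6) / 2 = 9.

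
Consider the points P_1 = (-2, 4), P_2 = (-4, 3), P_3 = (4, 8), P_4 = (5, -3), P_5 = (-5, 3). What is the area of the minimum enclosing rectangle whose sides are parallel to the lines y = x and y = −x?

In coordinates u = x + y, v = x − y the rectangle is axis-aligned; the map (x,y)→(u,v) scales areas by 2.
u-values: 2, -1, 12, 2, -2; range = 12 − (-2) = 14.
v-values: -6, -7, -4, 8, -8; range = 8 − (-8) = 16.
Area = (14 × 16) / 2 = 112.

112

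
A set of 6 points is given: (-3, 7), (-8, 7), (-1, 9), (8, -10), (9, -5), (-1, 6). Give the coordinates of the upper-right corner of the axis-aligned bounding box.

x-range [-8, 9], y-range [-10, 9].
The upper-right corner is (9, 9).

(9, 9)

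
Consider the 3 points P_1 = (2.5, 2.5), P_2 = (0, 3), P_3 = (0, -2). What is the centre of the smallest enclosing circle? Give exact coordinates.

(0.8, 0.5)

Side lengths²: P_1P_2² = 6.5, P_1P_3² = 26.5, P_2P_3² = 25.
Since P_1P_3² = 26.5 < 25 + 6.5 = 31.5, the triangle is acute, so the smallest enclosing circle is the circumcircle.
Circumcentre = (0.8, 0.5), r² = 6.89.
Centre = (0.8, 0.5).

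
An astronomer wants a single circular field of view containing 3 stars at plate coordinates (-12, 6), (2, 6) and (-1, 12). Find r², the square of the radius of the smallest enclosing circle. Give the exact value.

49.0625

Call the three points A, B, C in the order given.
Side lengths²: AB² = 196, AC² = 157, BC² = 45.
Since AB² = 196 < 157 + 45 = 202, the triangle is acute, so the smallest enclosing circle is the circumcircle.
Circumcentre = (-5, 6.25), r² = 49.0625.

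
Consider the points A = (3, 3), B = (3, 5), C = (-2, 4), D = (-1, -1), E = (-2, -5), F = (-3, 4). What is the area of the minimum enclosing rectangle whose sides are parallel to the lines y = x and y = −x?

75

In coordinates u = x + y, v = x − y the rectangle is axis-aligned; the map (x,y)→(u,v) scales areas by 2.
u-values: 6, 8, 2, -2, -7, 1; range = 8 − (-7) = 15.
v-values: 0, -2, -6, 0, 3, -7; range = 3 − (-7) = 10.
Area = (15 × 10) / 2 = 75.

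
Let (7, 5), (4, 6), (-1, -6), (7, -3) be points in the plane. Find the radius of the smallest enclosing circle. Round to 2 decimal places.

6.80

A smallest enclosing disk is always determined by at most three of the input points on its boundary.
The farthest pair is (7, 5)–(-1, -6) with squared distance 185. The circle on this segment as diameter has centre (3, -0.5) and r² = 185/4 = 46.25.
Check (4, 6): distance² to centre = 43.25 ≤ 46.25, so it lies inside.
All remaining points lie in this disk, and no smaller disk contains both endpoints, so this is the minimum enclosing circle.
r = √(46.25) ≈ 6.80.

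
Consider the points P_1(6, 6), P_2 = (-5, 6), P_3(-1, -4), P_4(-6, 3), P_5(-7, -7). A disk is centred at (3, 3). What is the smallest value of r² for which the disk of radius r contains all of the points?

200

The required radius is the distance from (3, 3) to the farthest point.
Squared distances: 18, 73, 65, 81, 200.
Maximum is 200, attained at P_5.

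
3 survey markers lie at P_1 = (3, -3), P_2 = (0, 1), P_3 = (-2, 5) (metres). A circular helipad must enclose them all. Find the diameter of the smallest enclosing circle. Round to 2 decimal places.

Side lengths²: P_1P_2² = 25, P_1P_3² = 89, P_2P_3² = 20.
Since P_1P_3² = 89 ≥ 25 + 20 = 45, the angle opposite P_1P_3 is not acute, so the smallest enclosing circle has P_1P_3 as diameter.
Centre = midpoint of P_1P_3 = (0.5, 1), r² = 89/4 = 22.25.
Diameter = 2r = 2√(22.25) ≈ 9.43.

9.43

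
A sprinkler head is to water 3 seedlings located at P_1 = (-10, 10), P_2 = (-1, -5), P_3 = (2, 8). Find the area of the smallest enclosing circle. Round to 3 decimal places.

Side lengths²: P_1P_2² = 306, P_1P_3² = 148, P_2P_3² = 178.
Since P_1P_2² = 306 < 178 + 148 = 326, the triangle is acute, so the smallest enclosing circle is the circumcircle.
Circumcentre = (-136/27, 25/9), r² = 55981/729.
Area = π·r² = π·55981/729 ≈ 241.248.

241.248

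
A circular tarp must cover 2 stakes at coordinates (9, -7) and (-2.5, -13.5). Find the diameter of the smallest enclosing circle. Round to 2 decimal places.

The smallest circle enclosing two points has them as diameter endpoints.
Centre = midpoint = (3.25, -10.25); r² = |(9, -7)−(-2.5, -13.5)|²/4 = 174.5/4 = 43.625.
Diameter = 2r = 2√(43.625) ≈ 13.21.

13.21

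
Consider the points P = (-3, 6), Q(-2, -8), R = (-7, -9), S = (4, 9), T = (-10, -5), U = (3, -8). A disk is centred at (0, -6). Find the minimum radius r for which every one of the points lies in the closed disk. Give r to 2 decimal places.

The required radius is the distance from (0, -6) to the farthest point.
Squared distances: 153, 8, 58, 241, 101, 13.
Maximum is 241, attained at S.
r = √241 ≈ 15.52.

15.52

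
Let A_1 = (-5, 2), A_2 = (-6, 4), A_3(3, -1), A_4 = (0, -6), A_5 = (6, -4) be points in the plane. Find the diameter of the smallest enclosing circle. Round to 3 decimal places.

14.422

By Welzl's lemma the MEC is supported by two points (diametrically opposite) or three points (on a circumcircle).
The farthest pair is A_2–A_5 with squared distance 208. The circle on this segment as diameter has centre (0, 0) and r² = 208/4 = 52.
Check A_1: distance² to centre = 29 ≤ 52, so it lies inside.
All remaining points lie in this disk, and no smaller disk contains both endpoints, so this is the minimum enclosing circle.
Diameter = 2r = 2√52 ≈ 14.422.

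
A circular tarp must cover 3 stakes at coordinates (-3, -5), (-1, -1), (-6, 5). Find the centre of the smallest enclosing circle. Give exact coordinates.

Call the three points A, B, C in the order given.
Side lengths²: AB² = 20, AC² = 109, BC² = 61.
Since AC² = 109 ≥ 61 + 20 = 81, the angle opposite AC is not acute, so the smallest enclosing circle has AC as diameter.
Centre = midpoint of AC = (-4.5, 0), r² = 109/4 = 27.25.
Centre = (-4.5, 0).

(-4.5, 0)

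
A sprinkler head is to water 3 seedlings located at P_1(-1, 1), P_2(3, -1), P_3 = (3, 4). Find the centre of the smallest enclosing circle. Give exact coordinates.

(1.75, 1.5)

Side lengths²: P_1P_2² = 20, P_1P_3² = 25, P_2P_3² = 25.
Since P_2P_3² = 25 < 25 + 20 = 45, the triangle is acute, so the smallest enclosing circle is the circumcircle.
Circumcentre = (1.75, 1.5), r² = 7.8125.
Centre = (1.75, 1.5).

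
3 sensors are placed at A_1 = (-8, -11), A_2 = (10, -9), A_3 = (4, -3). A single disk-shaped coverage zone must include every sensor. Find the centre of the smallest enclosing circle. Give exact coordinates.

Side lengths²: A_1A_2² = 328, A_1A_3² = 208, A_2A_3² = 72.
Since A_1A_2² = 328 ≥ 208 + 72 = 280, the angle opposite A_1A_2 is not acute, so the smallest enclosing circle has A_1A_2 as diameter.
Centre = midpoint of A_1A_2 = (1, -10), r² = 328/4 = 82.
Centre = (1, -10).

(1, -10)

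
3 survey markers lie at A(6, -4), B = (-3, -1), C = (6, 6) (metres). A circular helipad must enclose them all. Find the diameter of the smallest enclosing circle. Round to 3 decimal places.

12.019

Side lengths²: AB² = 90, AC² = 100, BC² = 130.
Since BC² = 130 < 100 + 90 = 190, the triangle is acute, so the smallest enclosing circle is the circumcircle.
Circumcentre = (8/3, 1), r² = 325/9.
Diameter = 2r = 2√(325/9) ≈ 12.019.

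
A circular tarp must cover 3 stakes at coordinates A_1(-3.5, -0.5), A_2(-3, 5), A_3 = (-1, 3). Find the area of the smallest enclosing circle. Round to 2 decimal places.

23.95

Side lengths²: A_1A_2² = 30.5, A_1A_3² = 18.5, A_2A_3² = 8.
Since A_1A_2² = 30.5 ≥ 18.5 + 8 = 26.5, the angle opposite A_1A_2 is not acute, so the smallest enclosing circle has A_1A_2 as diameter.
Centre = midpoint of A_1A_2 = (-3.25, 2.25), r² = 30.5/4 = 7.625.
Area = π·r² = π·7.625 ≈ 23.95.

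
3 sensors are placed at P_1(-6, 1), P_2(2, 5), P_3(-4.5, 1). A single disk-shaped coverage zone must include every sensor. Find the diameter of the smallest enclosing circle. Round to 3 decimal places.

8.944

Side lengths²: P_1P_2² = 80, P_1P_3² = 2.25, P_2P_3² = 58.25.
Since P_1P_2² = 80 ≥ 58.25 + 2.25 = 60.5, the angle opposite P_1P_2 is not acute, so the smallest enclosing circle has P_1P_2 as diameter.
Centre = midpoint of P_1P_2 = (-2, 3), r² = 80/4 = 20.
Diameter = 2r = 2√20 ≈ 8.944.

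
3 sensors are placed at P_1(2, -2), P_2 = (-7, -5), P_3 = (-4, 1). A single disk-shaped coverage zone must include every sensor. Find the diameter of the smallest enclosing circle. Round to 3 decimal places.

Side lengths²: P_1P_2² = 90, P_1P_3² = 45, P_2P_3² = 45.
Since P_1P_2² = 90 ≥ 45 + 45 = 90, the angle opposite P_1P_2 is not acute, so the smallest enclosing circle has P_1P_2 as diameter.
Centre = midpoint of P_1P_2 = (-2.5, -3.5), r² = 90/4 = 22.5.
Diameter = 2r = 2√(22.5) ≈ 9.487.

9.487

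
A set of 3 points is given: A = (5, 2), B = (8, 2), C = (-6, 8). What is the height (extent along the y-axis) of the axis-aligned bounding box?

max y = 8, min y = 2, so height = 6.

6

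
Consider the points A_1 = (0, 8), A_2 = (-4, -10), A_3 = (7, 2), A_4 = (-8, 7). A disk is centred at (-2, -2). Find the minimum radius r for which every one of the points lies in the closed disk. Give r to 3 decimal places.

10.817

The required radius is the distance from (-2, -2) to the farthest point.
Squared distances: 104, 68, 97, 117.
Maximum is 117, attained at A_4.
r = √117 ≈ 10.817.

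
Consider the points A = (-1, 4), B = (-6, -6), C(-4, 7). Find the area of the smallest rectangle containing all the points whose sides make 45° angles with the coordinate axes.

In coordinates u = x + y, v = x − y the rectangle is axis-aligned; the map (x,y)→(u,v) scales areas by 2.
u-values: 3, -12, 3; range = 3 − (-12) = 15.
v-values: -5, 0, -11; range = 0 − (-11) = 11.
Area = (15 × 11) / 2 = 82.5.

82.5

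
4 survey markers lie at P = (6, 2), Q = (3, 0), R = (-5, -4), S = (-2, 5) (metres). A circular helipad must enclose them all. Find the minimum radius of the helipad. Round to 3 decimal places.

6.269

By Welzl's lemma the MEC is supported by two points (diametrically opposite) or three points (on a circumcircle).
The minimum enclosing circle is determined by three boundary points: P, R, S.
Their circumcentre is (7/18, -43/54) with r² = 57305/1458.
The farthest remaining point Q is at distance² 10865/1458 ≤ 57305/1458.
r = √(57305/1458) ≈ 6.269.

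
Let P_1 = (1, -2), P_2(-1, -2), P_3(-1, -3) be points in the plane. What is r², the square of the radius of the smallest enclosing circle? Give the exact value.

1.25

Side lengths²: P_1P_2² = 4, P_1P_3² = 5, P_2P_3² = 1.
Since P_1P_3² = 5 ≥ 4 + 1 = 5, the angle opposite P_1P_3 is not acute, so the smallest enclosing circle has P_1P_3 as diameter.
Centre = midpoint of P_1P_3 = (0, -2.5), r² = 5/4 = 1.25.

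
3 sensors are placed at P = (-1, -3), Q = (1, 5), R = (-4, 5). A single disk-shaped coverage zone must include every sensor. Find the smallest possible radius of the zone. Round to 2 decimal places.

Side lengths²: PQ² = 68, PR² = 73, QR² = 25.
Since PR² = 73 < 68 + 25 = 93, the triangle is acute, so the smallest enclosing circle is the circumcircle.
Circumcentre = (-1.5, 1.375), r² = 19.390625.
r = √(19.390625) ≈ 4.40.

4.40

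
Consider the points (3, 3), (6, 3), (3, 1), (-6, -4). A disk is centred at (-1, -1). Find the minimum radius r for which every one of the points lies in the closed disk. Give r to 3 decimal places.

8.062

The required radius is the distance from (-1, -1) to the farthest point.
Squared distances: 32, 65, 20, 34.
Maximum is 65, attained at (6, 3).
r = √65 ≈ 8.062.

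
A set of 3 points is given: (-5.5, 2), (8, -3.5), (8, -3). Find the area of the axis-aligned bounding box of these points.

x ranges over [-5.5, 8], width 13.5.
y ranges over [-3.5, 2], height 5.5.
Area = 13.5 × 5.5 = 74.25.

74.25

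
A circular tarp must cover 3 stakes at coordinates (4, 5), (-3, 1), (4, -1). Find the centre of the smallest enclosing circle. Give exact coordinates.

Call the three points A, B, C in the order given.
Side lengths²: AB² = 65, AC² = 36, BC² = 53.
Since AB² = 65 < 53 + 36 = 89, the triangle is acute, so the smallest enclosing circle is the circumcircle.
Circumcentre = (15/14, 2), r² = 3445/196.
Centre = (15/14, 2).

(15/14, 2)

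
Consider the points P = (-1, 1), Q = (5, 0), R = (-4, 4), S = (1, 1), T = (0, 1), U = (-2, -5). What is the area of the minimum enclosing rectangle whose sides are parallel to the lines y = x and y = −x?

In coordinates u = x + y, v = x − y the rectangle is axis-aligned; the map (x,y)→(u,v) scales areas by 2.
u-values: 0, 5, 0, 2, 1, -7; range = 5 − (-7) = 12.
v-values: -2, 5, -8, 0, -1, 3; range = 5 − (-8) = 13.
Area = (12 × 13) / 2 = 78.

78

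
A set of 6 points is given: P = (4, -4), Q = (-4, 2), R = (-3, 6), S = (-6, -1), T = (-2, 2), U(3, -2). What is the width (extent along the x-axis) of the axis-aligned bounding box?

max x = 4, min x = -6, so width = 10.

10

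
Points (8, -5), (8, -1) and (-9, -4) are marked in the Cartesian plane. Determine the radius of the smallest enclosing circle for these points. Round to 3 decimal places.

8.646

Call the three points A, B, C in the order given.
Side lengths²: AB² = 16, AC² = 290, BC² = 298.
Since BC² = 298 < 290 + 16 = 306, the triangle is acute, so the smallest enclosing circle is the circumcircle.
Circumcentre = (-7/17, -3), r² = 21605/289.
r = √(21605/289) ≈ 8.646.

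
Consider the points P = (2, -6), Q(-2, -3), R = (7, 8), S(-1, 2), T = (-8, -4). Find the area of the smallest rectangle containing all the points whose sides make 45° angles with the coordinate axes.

In coordinates u = x + y, v = x − y the rectangle is axis-aligned; the map (x,y)→(u,v) scales areas by 2.
u-values: -4, -5, 15, 1, -12; range = 15 − (-12) = 27.
v-values: 8, 1, -1, -3, -4; range = 8 − (-4) = 12.
Area = (27 × 12) / 2 = 162.

162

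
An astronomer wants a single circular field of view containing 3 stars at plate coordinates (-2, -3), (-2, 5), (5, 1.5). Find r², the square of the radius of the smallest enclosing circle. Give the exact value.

21.640625

Call the three points A, B, C in the order given.
Side lengths²: AB² = 64, AC² = 69.25, BC² = 61.25.
Since AC² = 69.25 < 64 + 61.25 = 125.25, the triangle is acute, so the smallest enclosing circle is the circumcircle.
Circumcentre = (0.375, 1), r² = 21.640625.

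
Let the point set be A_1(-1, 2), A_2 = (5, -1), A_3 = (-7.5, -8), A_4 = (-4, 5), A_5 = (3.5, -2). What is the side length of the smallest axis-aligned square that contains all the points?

The bounding box has width 12.5 and height 13.
An axis-aligned square enclosing the set must have side ≥ max(width, height).
So the minimum side is max(12.5, 13) = 13.

13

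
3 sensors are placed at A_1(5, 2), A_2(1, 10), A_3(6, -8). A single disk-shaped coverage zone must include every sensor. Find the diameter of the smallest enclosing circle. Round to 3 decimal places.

18.682

Side lengths²: A_1A_2² = 80, A_1A_3² = 101, A_2A_3² = 349.
Since A_2A_3² = 349 ≥ 101 + 80 = 181, the angle opposite A_2A_3 is not acute, so the smallest enclosing circle has A_2A_3 as diameter.
Centre = midpoint of A_2A_3 = (3.5, 1), r² = 349/4 = 87.25.
Diameter = 2r = 2√(87.25) ≈ 18.682.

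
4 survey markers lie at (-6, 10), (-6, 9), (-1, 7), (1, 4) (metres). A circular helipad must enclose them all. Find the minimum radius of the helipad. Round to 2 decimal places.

A smallest enclosing disk is always determined by at most three of the input points on its boundary.
The farthest pair is (-6, 10)–(1, 4) with squared distance 85. The circle on this segment as diameter has centre (-2.5, 7) and r² = 85/4 = 21.25.
Check (-6, 9): distance² to centre = 16.25 ≤ 21.25, so it lies inside.
All remaining points lie in this disk, and no smaller disk contains both endpoints, so this is the minimum enclosing circle.
r = √(21.25) ≈ 4.61.

4.61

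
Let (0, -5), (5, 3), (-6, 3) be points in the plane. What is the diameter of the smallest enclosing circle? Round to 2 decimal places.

11.79

Call the three points A, B, C in the order given.
Side lengths²: AB² = 89, AC² = 100, BC² = 121.
Since BC² = 121 < 100 + 89 = 189, the triangle is acute, so the smallest enclosing circle is the circumcircle.
Circumcentre = (-0.5, 0.875), r² = 34.765625.
Diameter = 2r = 2√(34.765625) ≈ 11.79.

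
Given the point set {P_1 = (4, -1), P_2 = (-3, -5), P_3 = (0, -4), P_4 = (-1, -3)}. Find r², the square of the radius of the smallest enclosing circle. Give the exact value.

16.25

The minimum enclosing circle of a finite set is fixed by two of the points (as a diameter) or three (as a circumcircle).
The farthest pair is P_1–P_2 with squared distance 65. The circle on this segment as diameter has centre (0.5, -3) and r² = 65/4 = 16.25.
Check P_3: distance² to centre = 1.25 ≤ 16.25, so it lies inside.
All remaining points lie in this disk, and no smaller disk contains both endpoints, so this is the minimum enclosing circle.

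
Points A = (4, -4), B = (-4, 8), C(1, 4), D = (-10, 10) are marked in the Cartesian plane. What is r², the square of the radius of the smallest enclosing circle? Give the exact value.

98

By Welzl's lemma the MEC is supported by two points (diametrically opposite) or three points (on a circumcircle).
The farthest pair is A–D with squared distance 392. The circle on this segment as diameter has centre (-3, 3) and r² = 392/4 = 98.
Check B: distance² to centre = 26 ≤ 98, so it lies inside.
All remaining points lie in this disk, and no smaller disk contains both endpoints, so this is the minimum enclosing circle.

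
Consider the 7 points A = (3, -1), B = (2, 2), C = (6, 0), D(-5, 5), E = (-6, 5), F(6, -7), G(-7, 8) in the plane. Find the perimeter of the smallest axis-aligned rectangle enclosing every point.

56

Width = max x − min x = 6 − (-7) = 13.
Height = max y − min y = 8 − (-7) = 15.
Perimeter = 2(13 + 15) = 56.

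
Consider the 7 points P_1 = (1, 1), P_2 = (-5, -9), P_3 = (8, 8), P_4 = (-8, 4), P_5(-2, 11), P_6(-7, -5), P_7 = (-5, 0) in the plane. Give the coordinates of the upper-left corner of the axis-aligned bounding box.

x-range [-8, 8], y-range [-9, 11].
The upper-left corner is (-8, 11).

(-8, 11)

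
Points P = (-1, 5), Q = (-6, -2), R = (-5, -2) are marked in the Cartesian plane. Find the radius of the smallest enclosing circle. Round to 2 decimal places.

Side lengths²: PQ² = 74, PR² = 65, QR² = 1.
Since PQ² = 74 ≥ 65 + 1 = 66, the angle opposite PQ is not acute, so the smallest enclosing circle has PQ as diameter.
Centre = midpoint of PQ = (-3.5, 1.5), r² = 74/4 = 18.5.
r = √(18.5) ≈ 4.30.

4.30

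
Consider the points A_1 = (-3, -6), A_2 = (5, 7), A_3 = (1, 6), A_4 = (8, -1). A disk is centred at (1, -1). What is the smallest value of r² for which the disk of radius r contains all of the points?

The required radius is the distance from (1, -1) to the farthest point.
Squared distances: 41, 80, 49, 49.
Maximum is 80, attained at A_2.

80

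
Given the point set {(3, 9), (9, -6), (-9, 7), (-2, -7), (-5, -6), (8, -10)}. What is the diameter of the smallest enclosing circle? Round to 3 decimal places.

A smallest enclosing disk is always determined by at most three of the input points on its boundary.
The farthest pair is (-9, 7)–(8, -10) with squared distance 578. The circle on this segment as diameter has centre (-0.5, -1.5) and r² = 578/4 = 144.5.
Check (3, 9): distance² to centre = 122.5 ≤ 144.5, so it lies inside.
All remaining points lie in this disk, and no smaller disk contains both endpoints, so this is the minimum enclosing circle.
Diameter = 2r = 2√(144.5) ≈ 24.042.

24.042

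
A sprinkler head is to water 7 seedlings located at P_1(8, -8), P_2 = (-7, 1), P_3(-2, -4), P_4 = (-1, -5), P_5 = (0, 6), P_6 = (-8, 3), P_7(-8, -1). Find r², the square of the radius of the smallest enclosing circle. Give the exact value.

A smallest enclosing disk is always determined by at most three of the input points on its boundary.
The farthest pair is P_1–P_6 with squared distance 377. The circle on this segment as diameter has centre (0, -2.5) and r² = 377/4 = 94.25.
Check P_2: distance² to centre = 61.25 ≤ 94.25, so it lies inside.
All remaining points lie in this disk, and no smaller disk contains both endpoints, so this is the minimum enclosing circle.

94.25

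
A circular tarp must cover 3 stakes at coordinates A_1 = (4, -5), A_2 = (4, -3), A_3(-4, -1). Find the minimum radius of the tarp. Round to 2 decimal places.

4.47

Side lengths²: A_1A_2² = 4, A_1A_3² = 80, A_2A_3² = 68.
Since A_1A_3² = 80 ≥ 68 + 4 = 72, the angle opposite A_1A_3 is not acute, so the smallest enclosing circle has A_1A_3 as diameter.
Centre = midpoint of A_1A_3 = (0, -3), r² = 80/4 = 20.
r = √20 ≈ 4.47.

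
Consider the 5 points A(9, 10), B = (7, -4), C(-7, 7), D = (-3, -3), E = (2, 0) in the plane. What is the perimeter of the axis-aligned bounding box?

Width = max x − min x = 9 − (-7) = 16.
Height = max y − min y = 10 − (-4) = 14.
Perimeter = 2(16 + 14) = 60.

60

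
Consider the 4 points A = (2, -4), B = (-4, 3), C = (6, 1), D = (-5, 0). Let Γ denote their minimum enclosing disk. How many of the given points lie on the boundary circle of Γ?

The farthest pair is C–D with squared distance 122. The circle on this segment as diameter has centre (0.5, 0.5) and r² = 122/4 = 30.5.
Check A: distance² to centre = 22.5 ≤ 30.5, so it lies inside.
All remaining points lie in this disk, and no smaller disk contains both endpoints, so this is the minimum enclosing circle.
The points at distance exactly r from the centre are C, D — 2 points.

2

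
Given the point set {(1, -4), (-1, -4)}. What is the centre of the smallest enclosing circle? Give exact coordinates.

The smallest circle enclosing two points has them as diameter endpoints.
Centre = midpoint = (0, -4); r² = |(1, -4)−(-1, -4)|²/4 = 4/4 = 1.
Centre = (0, -4).

(0, -4)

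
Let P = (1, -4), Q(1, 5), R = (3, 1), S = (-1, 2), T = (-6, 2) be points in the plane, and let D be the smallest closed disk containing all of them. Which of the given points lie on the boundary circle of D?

The minimum enclosing circle of a finite set is fixed by two of the points (as a diameter) or three (as a circumcircle).
The minimum enclosing circle is determined by three boundary points: P, Q, T.
Their circumcentre is (-17/14, 0.5) with r² = 2465/98.
The farthest remaining point R is at distance² 1765/98 ≤ 2465/98.
The points at distance exactly r from the centre are P, Q, T — 3 points.

P, Q, T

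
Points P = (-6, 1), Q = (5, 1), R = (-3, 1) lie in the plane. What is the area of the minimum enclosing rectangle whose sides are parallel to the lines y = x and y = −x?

60.5

In coordinates u = x + y, v = x − y the rectangle is axis-aligned; the map (x,y)→(u,v) scales areas by 2.
u-values: -5, 6, -2; range = 6 − (-5) = 11.
v-values: -7, 4, -4; range = 4 − (-7) = 11.
Area = (11 × 11) / 2 = 60.5.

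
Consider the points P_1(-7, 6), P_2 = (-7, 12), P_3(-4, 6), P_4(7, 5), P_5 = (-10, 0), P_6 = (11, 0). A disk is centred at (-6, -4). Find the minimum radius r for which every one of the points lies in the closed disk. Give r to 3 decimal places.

The required radius is the distance from (-6, -4) to the farthest point.
Squared distances: 101, 257, 104, 250, 32, 305.
Maximum is 305, attained at P_6.
r = √305 ≈ 17.464.

17.464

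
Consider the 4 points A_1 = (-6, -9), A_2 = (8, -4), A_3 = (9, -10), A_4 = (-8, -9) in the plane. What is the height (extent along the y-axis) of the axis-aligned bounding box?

6

max y = -4, min y = -10, so height = 6.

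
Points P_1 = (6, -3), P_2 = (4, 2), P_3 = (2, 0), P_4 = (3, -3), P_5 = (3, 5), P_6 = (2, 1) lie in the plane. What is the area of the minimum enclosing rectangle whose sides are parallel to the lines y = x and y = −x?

In coordinates u = x + y, v = x − y the rectangle is axis-aligned; the map (x,y)→(u,v) scales areas by 2.
u-values: 3, 6, 2, 0, 8, 3; range = 8 − 0 = 8.
v-values: 9, 2, 2, 6, -2, 1; range = 9 − (-2) = 11.
Area = (8 × 11) / 2 = 44.

44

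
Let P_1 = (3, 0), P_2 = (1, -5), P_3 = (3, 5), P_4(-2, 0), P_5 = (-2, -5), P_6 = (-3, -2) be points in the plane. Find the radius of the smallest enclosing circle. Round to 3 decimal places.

5.590

The farthest pair is P_3–P_5 with squared distance 125. The circle on this segment as diameter has centre (0.5, 0) and r² = 125/4 = 31.25.
Check P_1: distance² to centre = 6.25 ≤ 31.25, so it lies inside.
All remaining points lie in this disk, and no smaller disk contains both endpoints, so this is the minimum enclosing circle.
r = √(31.25) ≈ 5.590.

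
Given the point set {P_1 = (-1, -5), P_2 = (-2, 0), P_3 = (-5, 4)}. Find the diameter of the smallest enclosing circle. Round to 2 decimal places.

9.85

Side lengths²: P_1P_2² = 26, P_1P_3² = 97, P_2P_3² = 25.
Since P_1P_3² = 97 ≥ 26 + 25 = 51, the angle opposite P_1P_3 is not acute, so the smallest enclosing circle has P_1P_3 as diameter.
Centre = midpoint of P_1P_3 = (-3, -0.5), r² = 97/4 = 24.25.
Diameter = 2r = 2√(24.25) ≈ 9.85.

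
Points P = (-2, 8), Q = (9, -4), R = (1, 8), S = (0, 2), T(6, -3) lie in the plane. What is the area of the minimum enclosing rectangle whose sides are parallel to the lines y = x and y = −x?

80.5

In coordinates u = x + y, v = x − y the rectangle is axis-aligned; the map (x,y)→(u,v) scales areas by 2.
u-values: 6, 5, 9, 2, 3; range = 9 − 2 = 7.
v-values: -10, 13, -7, -2, 9; range = 13 − (-10) = 23.
Area = (7 × 23) / 2 = 80.5.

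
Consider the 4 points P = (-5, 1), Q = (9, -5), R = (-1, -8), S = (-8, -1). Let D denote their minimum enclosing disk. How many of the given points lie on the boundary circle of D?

By Welzl's lemma the MEC is supported by two points (diametrically opposite) or three points (on a circumcircle).
The farthest pair is Q–S with squared distance 305. The circle on this segment as diameter has centre (0.5, -3) and r² = 305/4 = 76.25.
Check P: distance² to centre = 46.25 ≤ 76.25, so it lies inside.
All remaining points lie in this disk, and no smaller disk contains both endpoints, so this is the minimum enclosing circle.
The points at distance exactly r from the centre are Q, S — 2 points.

2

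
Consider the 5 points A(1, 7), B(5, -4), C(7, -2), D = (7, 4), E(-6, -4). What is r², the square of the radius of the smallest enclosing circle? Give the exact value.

The farthest pair is D–E with squared distance 233. The circle on this segment as diameter has centre (0.5, 0) and r² = 233/4 = 58.25.
Check A: distance² to centre = 49.25 ≤ 58.25, so it lies inside.
All remaining points lie in this disk, and no smaller disk contains both endpoints, so this is the minimum enclosing circle.

58.25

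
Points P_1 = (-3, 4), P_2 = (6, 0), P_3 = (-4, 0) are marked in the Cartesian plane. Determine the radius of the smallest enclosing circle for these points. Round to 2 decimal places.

Side lengths²: P_1P_2² = 97, P_1P_3² = 17, P_2P_3² = 100.
Since P_2P_3² = 100 < 97 + 17 = 114, the triangle is acute, so the smallest enclosing circle is the circumcircle.
Circumcentre = (1, 0.875), r² = 25.765625.
r = √(25.765625) ≈ 5.08.

5.08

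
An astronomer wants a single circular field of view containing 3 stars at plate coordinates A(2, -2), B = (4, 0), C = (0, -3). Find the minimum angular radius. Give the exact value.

2.5

Side lengths²: AB² = 8, AC² = 5, BC² = 25.
Since BC² = 25 ≥ 8 + 5 = 13, the angle opposite BC is not acute, so the smallest enclosing circle has BC as diameter.
Centre = midpoint of BC = (2, -1.5), r² = 25/4 = 6.25.
r = √(6.25) = 2.5.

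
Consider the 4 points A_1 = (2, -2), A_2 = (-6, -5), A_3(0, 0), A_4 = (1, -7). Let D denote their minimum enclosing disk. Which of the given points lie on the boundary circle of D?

A smallest enclosing disk is always determined by at most three of the input points on its boundary.
The minimum enclosing circle is determined by three boundary points: A_1, A_2, A_4.
Their circumcentre is (-139/74, -283/74) with r² = 50297/2738.
The farthest remaining point A_3 is at distance² 49705/2738 ≤ 50297/2738.
The points at distance exactly r from the centre are A_1, A_2, A_4 — 3 points.

A_1, A_2, A_4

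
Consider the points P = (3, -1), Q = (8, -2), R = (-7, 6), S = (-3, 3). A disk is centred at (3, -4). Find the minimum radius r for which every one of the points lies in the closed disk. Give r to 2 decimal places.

14.14

The required radius is the distance from (3, -4) to the farthest point.
Squared distances: 9, 29, 200, 85.
Maximum is 200, attained at R.
r = √200 ≈ 14.14.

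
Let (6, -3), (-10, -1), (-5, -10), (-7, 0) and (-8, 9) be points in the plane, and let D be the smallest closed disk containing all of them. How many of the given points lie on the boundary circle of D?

The minimum enclosing circle of a finite set is fixed by two of the points (as a diameter) or three (as a circumcircle).
The minimum enclosing circle is determined by three boundary points: (6, -3), (-5, -10), (-8, 9).
Their circumcentre is (-83/23, -1/23) with r² = 53465/529.
The farthest remaining point (-10, -1) is at distance² 22093/529 ≤ 53465/529.
The points at distance exactly r from the centre are (6, -3), (-5, -10), (-8, 9) — 3 points.

3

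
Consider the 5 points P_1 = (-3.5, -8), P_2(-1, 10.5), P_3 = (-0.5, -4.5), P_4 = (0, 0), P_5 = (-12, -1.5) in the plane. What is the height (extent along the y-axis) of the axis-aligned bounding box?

18.5

max y = 10.5, min y = -8, so height = 18.5.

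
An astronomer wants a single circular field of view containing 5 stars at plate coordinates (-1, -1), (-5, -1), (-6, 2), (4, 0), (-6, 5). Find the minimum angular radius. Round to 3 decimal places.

A smallest enclosing disk is always determined by at most three of the input points on its boundary.
The farthest pair is (4, 0)–(-6, 5) with squared distance 125. The circle on this segment as diameter has centre (-1, 2.5) and r² = 125/4 = 31.25.
Check (-1, -1): distance² to centre = 12.25 ≤ 31.25, so it lies inside.
All remaining points lie in this disk, and no smaller disk contains both endpoints, so this is the minimum enclosing circle.
r = √(31.25) ≈ 5.590.

5.590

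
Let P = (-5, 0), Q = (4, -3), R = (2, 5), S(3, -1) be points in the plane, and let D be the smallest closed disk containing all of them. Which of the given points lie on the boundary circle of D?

The minimum enclosing circle is determined by three boundary points: P, Q, R.
Their circumcentre is (1/11, 3/11) with r² = 3145/121.
The farthest remaining point S is at distance² 1220/121 ≤ 3145/121.
The points at distance exactly r from the centre are P, Q, R — 3 points.

P, Q, R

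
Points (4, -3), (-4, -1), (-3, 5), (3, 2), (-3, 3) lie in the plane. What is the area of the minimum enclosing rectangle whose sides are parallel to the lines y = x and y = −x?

In coordinates u = x + y, v = x − y the rectangle is axis-aligned; the map (x,y)→(u,v) scales areas by 2.
u-values: 1, -5, 2, 5, 0; range = 5 − (-5) = 10.
v-values: 7, -3, -8, 1, -6; range = 7 − (-8) = 15.
Area = (10 × 15) / 2 = 75.

75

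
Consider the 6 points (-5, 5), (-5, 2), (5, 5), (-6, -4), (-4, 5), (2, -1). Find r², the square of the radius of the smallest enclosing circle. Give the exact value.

The minimum enclosing circle of a finite set is fixed by two of the points (as a diameter) or three (as a circumcircle).
The farthest pair is (5, 5)–(-6, -4) with squared distance 202. The circle on this segment as diameter has centre (-0.5, 0.5) and r² = 202/4 = 50.5.
Check (-5, 5): distance² to centre = 40.5 ≤ 50.5, so it lies inside.
All remaining points lie in this disk, and no smaller disk contains both endpoints, so this is the minimum enclosing circle.

50.5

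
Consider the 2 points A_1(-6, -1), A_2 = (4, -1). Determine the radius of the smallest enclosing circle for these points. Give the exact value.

The smallest circle enclosing two points has them as diameter endpoints.
Centre = midpoint = (-1, -1); r² = |A_1A_2|²/4 = 100/4 = 25.
r = √25 = 5.

5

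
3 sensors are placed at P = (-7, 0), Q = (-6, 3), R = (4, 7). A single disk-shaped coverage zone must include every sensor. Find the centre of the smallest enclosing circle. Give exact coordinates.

(-1.5, 3.5)

Side lengths²: PQ² = 10, PR² = 170, QR² = 116.
Since PR² = 170 ≥ 116 + 10 = 126, the angle opposite PR is not acute, so the smallest enclosing circle has PR as diameter.
Centre = midpoint of PR = (-1.5, 3.5), r² = 170/4 = 42.5.
Centre = (-1.5, 3.5).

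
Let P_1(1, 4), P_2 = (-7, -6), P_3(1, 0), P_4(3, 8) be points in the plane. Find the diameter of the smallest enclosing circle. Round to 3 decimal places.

A smallest enclosing disk is always determined by at most three of the input points on its boundary.
The farthest pair is P_2–P_4 with squared distance 296. The circle on this segment as diameter has centre (-2, 1) and r² = 296/4 = 74.
Check P_1: distance² to centre = 18 ≤ 74, so it lies inside.
All remaining points lie in this disk, and no smaller disk contains both endpoints, so this is the minimum enclosing circle.
Diameter = 2r = 2√74 ≈ 17.205.

17.205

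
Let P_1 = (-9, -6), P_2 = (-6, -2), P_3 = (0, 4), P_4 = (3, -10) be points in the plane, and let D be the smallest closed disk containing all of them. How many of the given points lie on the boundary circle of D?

3

The minimum enclosing circle is determined by three boundary points: P_1, P_3, P_4.
Their circumcentre is (-121/78, -95/26) with r² = 185525/3042.
The farthest remaining point P_2 is at distance² 68525/3042 ≤ 185525/3042.
The points at distance exactly r from the centre are P_1, P_3, P_4 — 3 points.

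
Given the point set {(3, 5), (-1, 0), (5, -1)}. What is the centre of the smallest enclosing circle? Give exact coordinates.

Call the three points A, B, C in the order given.
Side lengths²: AB² = 41, AC² = 40, BC² = 37.
Since AB² = 41 < 40 + 37 = 77, the triangle is acute, so the smallest enclosing circle is the circumcircle.
Circumcentre = (79/34, 49/34), r² = 7585/578.
Centre = (79/34, 49/34).

(79/34, 49/34)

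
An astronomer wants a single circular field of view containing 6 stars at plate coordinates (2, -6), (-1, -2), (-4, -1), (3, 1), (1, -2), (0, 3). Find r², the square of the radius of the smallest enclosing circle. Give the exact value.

5185/242

The minimum enclosing circle is determined by three boundary points: (2, -6), (-4, -1), (0, 3).
Their circumcentre is (13/22, -35/22) with r² = 5185/242.
The farthest remaining point (3, 1) is at distance² 3029/242 ≤ 5185/242.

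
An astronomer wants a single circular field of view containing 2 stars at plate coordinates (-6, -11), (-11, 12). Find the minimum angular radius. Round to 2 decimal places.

11.77

The smallest circle enclosing two points has them as diameter endpoints.
Centre = midpoint = (-8.5, 0.5); r² = |(-6, -11)−(-11, 12)|²/4 = 554/4 = 138.5.
r = √(138.5) ≈ 11.77.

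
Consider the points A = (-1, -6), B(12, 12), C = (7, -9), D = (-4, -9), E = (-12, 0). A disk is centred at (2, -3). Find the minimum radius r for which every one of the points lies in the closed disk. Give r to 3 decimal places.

The required radius is the distance from (2, -3) to the farthest point.
Squared distances: 18, 325, 61, 72, 205.
Maximum is 325, attained at B.
r = √325 ≈ 18.028.

18.028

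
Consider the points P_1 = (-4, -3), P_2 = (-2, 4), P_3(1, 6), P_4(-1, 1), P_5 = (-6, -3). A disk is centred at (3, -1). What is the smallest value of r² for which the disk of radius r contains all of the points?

The required radius is the distance from (3, -1) to the farthest point.
Squared distances: 53, 50, 53, 20, 85.
Maximum is 85, attained at P_5.

85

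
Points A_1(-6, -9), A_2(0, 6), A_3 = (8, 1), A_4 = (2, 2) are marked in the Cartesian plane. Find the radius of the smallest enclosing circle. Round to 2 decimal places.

8.74

The minimum enclosing circle of a finite set is fixed by two of the points (as a diameter) or three (as a circumcircle).
The minimum enclosing circle is determined by three boundary points: A_1, A_2, A_3.
Their circumcentre is (0.1, -2.74) with r² = 76.3976.
The farthest remaining point A_4 is at distance² 26.0776 ≤ 76.3976.
r = √(76.3976) ≈ 8.74.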